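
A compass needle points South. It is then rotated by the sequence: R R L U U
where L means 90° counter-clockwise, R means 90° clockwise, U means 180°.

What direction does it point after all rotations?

Answer: Final heading: West

Derivation:
Start: South
  R (right (90° clockwise)) -> West
  R (right (90° clockwise)) -> North
  L (left (90° counter-clockwise)) -> West
  U (U-turn (180°)) -> East
  U (U-turn (180°)) -> West
Final: West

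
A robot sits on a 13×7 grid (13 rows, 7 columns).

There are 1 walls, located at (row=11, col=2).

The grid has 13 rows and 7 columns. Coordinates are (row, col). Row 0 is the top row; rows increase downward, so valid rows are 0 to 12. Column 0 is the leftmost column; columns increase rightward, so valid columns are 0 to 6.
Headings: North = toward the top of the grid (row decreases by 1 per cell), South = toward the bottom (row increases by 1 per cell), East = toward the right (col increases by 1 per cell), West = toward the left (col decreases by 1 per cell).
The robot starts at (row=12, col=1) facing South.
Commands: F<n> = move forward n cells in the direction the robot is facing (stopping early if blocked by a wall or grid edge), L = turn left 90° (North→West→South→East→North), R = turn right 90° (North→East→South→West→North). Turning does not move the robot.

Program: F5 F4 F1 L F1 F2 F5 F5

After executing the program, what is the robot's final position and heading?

Answer: Final position: (row=12, col=6), facing East

Derivation:
Start: (row=12, col=1), facing South
  F5: move forward 0/5 (blocked), now at (row=12, col=1)
  F4: move forward 0/4 (blocked), now at (row=12, col=1)
  F1: move forward 0/1 (blocked), now at (row=12, col=1)
  L: turn left, now facing East
  F1: move forward 1, now at (row=12, col=2)
  F2: move forward 2, now at (row=12, col=4)
  F5: move forward 2/5 (blocked), now at (row=12, col=6)
  F5: move forward 0/5 (blocked), now at (row=12, col=6)
Final: (row=12, col=6), facing East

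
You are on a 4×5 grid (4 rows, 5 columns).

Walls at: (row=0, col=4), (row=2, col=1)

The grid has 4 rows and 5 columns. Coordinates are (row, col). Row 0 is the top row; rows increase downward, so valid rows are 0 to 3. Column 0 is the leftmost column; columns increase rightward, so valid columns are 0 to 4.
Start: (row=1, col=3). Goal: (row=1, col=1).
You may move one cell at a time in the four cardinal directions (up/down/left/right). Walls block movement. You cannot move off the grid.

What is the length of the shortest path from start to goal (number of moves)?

BFS from (row=1, col=3) until reaching (row=1, col=1):
  Distance 0: (row=1, col=3)
  Distance 1: (row=0, col=3), (row=1, col=2), (row=1, col=4), (row=2, col=3)
  Distance 2: (row=0, col=2), (row=1, col=1), (row=2, col=2), (row=2, col=4), (row=3, col=3)  <- goal reached here
One shortest path (2 moves): (row=1, col=3) -> (row=1, col=2) -> (row=1, col=1)

Answer: Shortest path length: 2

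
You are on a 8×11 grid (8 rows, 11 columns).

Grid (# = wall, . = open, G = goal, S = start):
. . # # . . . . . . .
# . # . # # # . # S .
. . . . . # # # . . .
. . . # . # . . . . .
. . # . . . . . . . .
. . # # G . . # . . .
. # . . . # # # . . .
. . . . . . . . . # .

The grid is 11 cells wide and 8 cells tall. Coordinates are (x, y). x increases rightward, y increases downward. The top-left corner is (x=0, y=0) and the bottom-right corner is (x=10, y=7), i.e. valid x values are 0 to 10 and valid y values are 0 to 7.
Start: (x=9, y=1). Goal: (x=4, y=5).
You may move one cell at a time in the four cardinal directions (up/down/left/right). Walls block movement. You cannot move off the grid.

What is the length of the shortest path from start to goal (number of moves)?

BFS from (x=9, y=1) until reaching (x=4, y=5):
  Distance 0: (x=9, y=1)
  Distance 1: (x=9, y=0), (x=10, y=1), (x=9, y=2)
  Distance 2: (x=8, y=0), (x=10, y=0), (x=8, y=2), (x=10, y=2), (x=9, y=3)
  Distance 3: (x=7, y=0), (x=8, y=3), (x=10, y=3), (x=9, y=4)
  Distance 4: (x=6, y=0), (x=7, y=1), (x=7, y=3), (x=8, y=4), (x=10, y=4), (x=9, y=5)
  Distance 5: (x=5, y=0), (x=6, y=3), (x=7, y=4), (x=8, y=5), (x=10, y=5), (x=9, y=6)
  Distance 6: (x=4, y=0), (x=6, y=4), (x=8, y=6), (x=10, y=6)
  Distance 7: (x=5, y=4), (x=6, y=5), (x=8, y=7), (x=10, y=7)
  Distance 8: (x=4, y=4), (x=5, y=5), (x=7, y=7)
  Distance 9: (x=4, y=3), (x=3, y=4), (x=4, y=5), (x=6, y=7)  <- goal reached here
One shortest path (9 moves): (x=9, y=1) -> (x=9, y=2) -> (x=8, y=2) -> (x=8, y=3) -> (x=7, y=3) -> (x=6, y=3) -> (x=6, y=4) -> (x=5, y=4) -> (x=4, y=4) -> (x=4, y=5)

Answer: Shortest path length: 9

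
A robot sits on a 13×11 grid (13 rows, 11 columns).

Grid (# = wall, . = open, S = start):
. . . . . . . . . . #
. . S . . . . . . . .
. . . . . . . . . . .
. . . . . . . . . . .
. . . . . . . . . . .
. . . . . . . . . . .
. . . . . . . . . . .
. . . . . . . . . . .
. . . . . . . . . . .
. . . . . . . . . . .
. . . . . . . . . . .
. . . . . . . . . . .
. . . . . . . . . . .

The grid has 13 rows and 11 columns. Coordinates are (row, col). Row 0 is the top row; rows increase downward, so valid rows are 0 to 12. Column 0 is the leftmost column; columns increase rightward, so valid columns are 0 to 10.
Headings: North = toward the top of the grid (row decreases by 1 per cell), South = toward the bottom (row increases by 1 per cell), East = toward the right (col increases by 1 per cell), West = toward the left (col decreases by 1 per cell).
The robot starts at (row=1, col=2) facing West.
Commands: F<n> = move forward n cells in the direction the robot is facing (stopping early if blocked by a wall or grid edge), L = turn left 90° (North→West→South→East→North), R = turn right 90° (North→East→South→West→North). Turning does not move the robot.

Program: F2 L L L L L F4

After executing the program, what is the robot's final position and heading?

Answer: Final position: (row=5, col=0), facing South

Derivation:
Start: (row=1, col=2), facing West
  F2: move forward 2, now at (row=1, col=0)
  L: turn left, now facing South
  L: turn left, now facing East
  L: turn left, now facing North
  L: turn left, now facing West
  L: turn left, now facing South
  F4: move forward 4, now at (row=5, col=0)
Final: (row=5, col=0), facing South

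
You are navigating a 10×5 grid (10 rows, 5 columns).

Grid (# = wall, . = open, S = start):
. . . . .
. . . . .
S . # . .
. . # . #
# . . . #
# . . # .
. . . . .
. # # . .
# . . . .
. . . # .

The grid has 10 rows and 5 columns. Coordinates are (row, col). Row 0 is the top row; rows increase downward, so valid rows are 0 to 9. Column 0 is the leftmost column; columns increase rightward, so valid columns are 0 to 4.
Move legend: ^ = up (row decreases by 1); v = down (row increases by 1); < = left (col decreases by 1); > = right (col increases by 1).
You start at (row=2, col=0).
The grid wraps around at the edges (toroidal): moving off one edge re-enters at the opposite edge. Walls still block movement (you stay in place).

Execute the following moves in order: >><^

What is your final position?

Start: (row=2, col=0)
  > (right): (row=2, col=0) -> (row=2, col=1)
  > (right): blocked, stay at (row=2, col=1)
  < (left): (row=2, col=1) -> (row=2, col=0)
  ^ (up): (row=2, col=0) -> (row=1, col=0)
Final: (row=1, col=0)

Answer: Final position: (row=1, col=0)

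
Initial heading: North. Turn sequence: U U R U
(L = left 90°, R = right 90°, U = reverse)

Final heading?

Start: North
  U (U-turn (180°)) -> South
  U (U-turn (180°)) -> North
  R (right (90° clockwise)) -> East
  U (U-turn (180°)) -> West
Final: West

Answer: Final heading: West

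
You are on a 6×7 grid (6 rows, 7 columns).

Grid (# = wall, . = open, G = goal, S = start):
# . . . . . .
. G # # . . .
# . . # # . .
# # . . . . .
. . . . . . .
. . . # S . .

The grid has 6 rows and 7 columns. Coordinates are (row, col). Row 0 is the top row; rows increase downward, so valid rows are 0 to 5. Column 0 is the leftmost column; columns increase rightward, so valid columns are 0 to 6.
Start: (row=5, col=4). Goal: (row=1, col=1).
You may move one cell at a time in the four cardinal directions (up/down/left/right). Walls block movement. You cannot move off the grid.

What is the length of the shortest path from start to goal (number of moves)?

BFS from (row=5, col=4) until reaching (row=1, col=1):
  Distance 0: (row=5, col=4)
  Distance 1: (row=4, col=4), (row=5, col=5)
  Distance 2: (row=3, col=4), (row=4, col=3), (row=4, col=5), (row=5, col=6)
  Distance 3: (row=3, col=3), (row=3, col=5), (row=4, col=2), (row=4, col=6)
  Distance 4: (row=2, col=5), (row=3, col=2), (row=3, col=6), (row=4, col=1), (row=5, col=2)
  Distance 5: (row=1, col=5), (row=2, col=2), (row=2, col=6), (row=4, col=0), (row=5, col=1)
  Distance 6: (row=0, col=5), (row=1, col=4), (row=1, col=6), (row=2, col=1), (row=5, col=0)
  Distance 7: (row=0, col=4), (row=0, col=6), (row=1, col=1)  <- goal reached here
One shortest path (7 moves): (row=5, col=4) -> (row=4, col=4) -> (row=4, col=3) -> (row=4, col=2) -> (row=3, col=2) -> (row=2, col=2) -> (row=2, col=1) -> (row=1, col=1)

Answer: Shortest path length: 7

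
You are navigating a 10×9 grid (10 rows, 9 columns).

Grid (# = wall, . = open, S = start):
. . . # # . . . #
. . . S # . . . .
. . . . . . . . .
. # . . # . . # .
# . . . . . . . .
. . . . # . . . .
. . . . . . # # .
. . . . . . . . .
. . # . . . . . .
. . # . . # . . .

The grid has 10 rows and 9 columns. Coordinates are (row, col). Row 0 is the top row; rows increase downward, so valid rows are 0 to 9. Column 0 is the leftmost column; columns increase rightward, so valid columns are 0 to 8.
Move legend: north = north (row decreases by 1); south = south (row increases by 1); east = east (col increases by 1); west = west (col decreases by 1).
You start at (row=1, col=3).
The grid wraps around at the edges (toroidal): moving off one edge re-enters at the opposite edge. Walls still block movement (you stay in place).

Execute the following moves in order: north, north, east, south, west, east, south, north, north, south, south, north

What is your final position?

Answer: Final position: (row=2, col=3)

Derivation:
Start: (row=1, col=3)
  north (north): blocked, stay at (row=1, col=3)
  north (north): blocked, stay at (row=1, col=3)
  east (east): blocked, stay at (row=1, col=3)
  south (south): (row=1, col=3) -> (row=2, col=3)
  west (west): (row=2, col=3) -> (row=2, col=2)
  east (east): (row=2, col=2) -> (row=2, col=3)
  south (south): (row=2, col=3) -> (row=3, col=3)
  north (north): (row=3, col=3) -> (row=2, col=3)
  north (north): (row=2, col=3) -> (row=1, col=3)
  south (south): (row=1, col=3) -> (row=2, col=3)
  south (south): (row=2, col=3) -> (row=3, col=3)
  north (north): (row=3, col=3) -> (row=2, col=3)
Final: (row=2, col=3)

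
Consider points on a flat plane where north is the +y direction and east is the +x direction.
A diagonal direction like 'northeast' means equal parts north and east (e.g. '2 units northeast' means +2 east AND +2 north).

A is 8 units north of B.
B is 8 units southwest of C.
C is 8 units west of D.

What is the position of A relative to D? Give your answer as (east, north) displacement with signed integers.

Place D at the origin (east=0, north=0).
  C is 8 units west of D: delta (east=-8, north=+0); C at (east=-8, north=0).
  B is 8 units southwest of C: delta (east=-8, north=-8); B at (east=-16, north=-8).
  A is 8 units north of B: delta (east=+0, north=+8); A at (east=-16, north=0).
Therefore A relative to D: (east=-16, north=0).

Answer: A is at (east=-16, north=0) relative to D.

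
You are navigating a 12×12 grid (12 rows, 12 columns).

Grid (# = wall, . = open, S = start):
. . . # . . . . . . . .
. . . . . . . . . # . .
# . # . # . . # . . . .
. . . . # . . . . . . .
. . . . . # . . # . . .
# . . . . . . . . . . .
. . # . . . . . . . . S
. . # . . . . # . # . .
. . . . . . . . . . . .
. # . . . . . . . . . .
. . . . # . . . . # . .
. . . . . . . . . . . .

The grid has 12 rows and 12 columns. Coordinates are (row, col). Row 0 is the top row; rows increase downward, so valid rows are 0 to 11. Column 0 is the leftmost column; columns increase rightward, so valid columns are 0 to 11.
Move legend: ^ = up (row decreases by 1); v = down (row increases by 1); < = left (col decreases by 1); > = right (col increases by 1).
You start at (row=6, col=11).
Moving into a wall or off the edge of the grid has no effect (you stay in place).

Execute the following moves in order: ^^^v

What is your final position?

Answer: Final position: (row=4, col=11)

Derivation:
Start: (row=6, col=11)
  ^ (up): (row=6, col=11) -> (row=5, col=11)
  ^ (up): (row=5, col=11) -> (row=4, col=11)
  ^ (up): (row=4, col=11) -> (row=3, col=11)
  v (down): (row=3, col=11) -> (row=4, col=11)
Final: (row=4, col=11)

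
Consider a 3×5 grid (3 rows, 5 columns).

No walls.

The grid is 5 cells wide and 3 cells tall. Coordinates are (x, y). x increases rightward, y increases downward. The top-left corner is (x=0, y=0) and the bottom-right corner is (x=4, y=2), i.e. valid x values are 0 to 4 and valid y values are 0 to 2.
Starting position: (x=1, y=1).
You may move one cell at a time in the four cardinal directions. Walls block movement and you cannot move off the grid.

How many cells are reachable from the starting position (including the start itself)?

Answer: Reachable cells: 15

Derivation:
BFS flood-fill from (x=1, y=1):
  Distance 0: (x=1, y=1)
  Distance 1: (x=1, y=0), (x=0, y=1), (x=2, y=1), (x=1, y=2)
  Distance 2: (x=0, y=0), (x=2, y=0), (x=3, y=1), (x=0, y=2), (x=2, y=2)
  Distance 3: (x=3, y=0), (x=4, y=1), (x=3, y=2)
  Distance 4: (x=4, y=0), (x=4, y=2)
Total reachable: 15 (grid has 15 open cells total)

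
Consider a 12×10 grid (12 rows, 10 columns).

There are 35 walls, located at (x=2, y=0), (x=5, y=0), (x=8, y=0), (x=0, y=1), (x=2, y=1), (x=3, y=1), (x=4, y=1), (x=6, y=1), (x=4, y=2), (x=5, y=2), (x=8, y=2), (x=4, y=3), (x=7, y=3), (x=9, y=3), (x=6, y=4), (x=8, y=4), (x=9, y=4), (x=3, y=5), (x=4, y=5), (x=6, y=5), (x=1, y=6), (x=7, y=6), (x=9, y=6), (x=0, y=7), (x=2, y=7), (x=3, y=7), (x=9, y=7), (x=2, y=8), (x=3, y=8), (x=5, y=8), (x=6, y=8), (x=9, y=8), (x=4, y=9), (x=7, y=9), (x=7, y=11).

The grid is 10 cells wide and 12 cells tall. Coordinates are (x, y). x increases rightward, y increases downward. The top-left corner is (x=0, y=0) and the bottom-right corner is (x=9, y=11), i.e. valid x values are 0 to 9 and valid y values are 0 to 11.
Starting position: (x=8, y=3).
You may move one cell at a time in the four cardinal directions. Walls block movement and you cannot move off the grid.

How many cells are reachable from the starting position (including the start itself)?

BFS flood-fill from (x=8, y=3):
  Distance 0: (x=8, y=3)
Total reachable: 1 (grid has 85 open cells total)

Answer: Reachable cells: 1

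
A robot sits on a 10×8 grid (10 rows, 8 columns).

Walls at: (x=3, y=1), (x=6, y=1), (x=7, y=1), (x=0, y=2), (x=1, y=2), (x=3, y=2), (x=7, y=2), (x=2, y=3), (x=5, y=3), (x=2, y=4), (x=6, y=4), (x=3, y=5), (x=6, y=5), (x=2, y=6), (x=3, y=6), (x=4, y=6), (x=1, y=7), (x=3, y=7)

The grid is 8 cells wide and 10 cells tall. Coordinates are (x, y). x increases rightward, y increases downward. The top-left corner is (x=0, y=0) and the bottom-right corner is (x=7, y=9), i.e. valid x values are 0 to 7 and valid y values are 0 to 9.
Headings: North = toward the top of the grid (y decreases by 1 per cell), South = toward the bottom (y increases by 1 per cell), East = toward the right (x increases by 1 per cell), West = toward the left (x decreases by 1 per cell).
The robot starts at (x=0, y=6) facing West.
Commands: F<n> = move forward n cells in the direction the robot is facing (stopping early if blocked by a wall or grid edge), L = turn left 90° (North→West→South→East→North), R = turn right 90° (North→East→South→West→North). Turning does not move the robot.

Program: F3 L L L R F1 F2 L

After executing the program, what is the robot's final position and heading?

Start: (x=0, y=6), facing West
  F3: move forward 0/3 (blocked), now at (x=0, y=6)
  L: turn left, now facing South
  L: turn left, now facing East
  L: turn left, now facing North
  R: turn right, now facing East
  F1: move forward 1, now at (x=1, y=6)
  F2: move forward 0/2 (blocked), now at (x=1, y=6)
  L: turn left, now facing North
Final: (x=1, y=6), facing North

Answer: Final position: (x=1, y=6), facing North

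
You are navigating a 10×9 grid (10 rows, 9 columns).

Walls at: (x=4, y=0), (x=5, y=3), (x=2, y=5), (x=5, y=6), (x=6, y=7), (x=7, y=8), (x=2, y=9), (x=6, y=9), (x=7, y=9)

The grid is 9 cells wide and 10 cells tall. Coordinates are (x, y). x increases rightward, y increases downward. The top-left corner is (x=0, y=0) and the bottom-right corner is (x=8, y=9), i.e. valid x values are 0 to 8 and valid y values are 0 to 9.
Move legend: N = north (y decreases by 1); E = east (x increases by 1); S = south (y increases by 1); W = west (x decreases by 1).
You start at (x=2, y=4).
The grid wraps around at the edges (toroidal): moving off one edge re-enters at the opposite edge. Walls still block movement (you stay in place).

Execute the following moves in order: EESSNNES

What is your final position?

Start: (x=2, y=4)
  E (east): (x=2, y=4) -> (x=3, y=4)
  E (east): (x=3, y=4) -> (x=4, y=4)
  S (south): (x=4, y=4) -> (x=4, y=5)
  S (south): (x=4, y=5) -> (x=4, y=6)
  N (north): (x=4, y=6) -> (x=4, y=5)
  N (north): (x=4, y=5) -> (x=4, y=4)
  E (east): (x=4, y=4) -> (x=5, y=4)
  S (south): (x=5, y=4) -> (x=5, y=5)
Final: (x=5, y=5)

Answer: Final position: (x=5, y=5)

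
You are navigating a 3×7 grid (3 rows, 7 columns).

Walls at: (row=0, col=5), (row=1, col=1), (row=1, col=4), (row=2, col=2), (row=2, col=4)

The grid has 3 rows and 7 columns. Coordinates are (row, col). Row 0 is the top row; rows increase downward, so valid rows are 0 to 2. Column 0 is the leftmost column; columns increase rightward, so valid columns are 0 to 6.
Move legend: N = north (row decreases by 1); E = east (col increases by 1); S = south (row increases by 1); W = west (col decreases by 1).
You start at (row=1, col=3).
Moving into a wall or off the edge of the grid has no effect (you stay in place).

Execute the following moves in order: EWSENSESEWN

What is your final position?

Answer: Final position: (row=1, col=3)

Derivation:
Start: (row=1, col=3)
  E (east): blocked, stay at (row=1, col=3)
  W (west): (row=1, col=3) -> (row=1, col=2)
  S (south): blocked, stay at (row=1, col=2)
  E (east): (row=1, col=2) -> (row=1, col=3)
  N (north): (row=1, col=3) -> (row=0, col=3)
  S (south): (row=0, col=3) -> (row=1, col=3)
  E (east): blocked, stay at (row=1, col=3)
  S (south): (row=1, col=3) -> (row=2, col=3)
  E (east): blocked, stay at (row=2, col=3)
  W (west): blocked, stay at (row=2, col=3)
  N (north): (row=2, col=3) -> (row=1, col=3)
Final: (row=1, col=3)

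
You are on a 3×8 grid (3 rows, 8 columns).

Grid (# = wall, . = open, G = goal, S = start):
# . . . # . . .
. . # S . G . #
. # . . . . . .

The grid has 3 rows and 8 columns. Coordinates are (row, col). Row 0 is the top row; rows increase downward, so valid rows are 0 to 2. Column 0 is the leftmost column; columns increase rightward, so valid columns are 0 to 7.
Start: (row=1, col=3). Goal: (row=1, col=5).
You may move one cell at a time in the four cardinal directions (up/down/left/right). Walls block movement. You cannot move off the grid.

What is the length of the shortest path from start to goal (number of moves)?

BFS from (row=1, col=3) until reaching (row=1, col=5):
  Distance 0: (row=1, col=3)
  Distance 1: (row=0, col=3), (row=1, col=4), (row=2, col=3)
  Distance 2: (row=0, col=2), (row=1, col=5), (row=2, col=2), (row=2, col=4)  <- goal reached here
One shortest path (2 moves): (row=1, col=3) -> (row=1, col=4) -> (row=1, col=5)

Answer: Shortest path length: 2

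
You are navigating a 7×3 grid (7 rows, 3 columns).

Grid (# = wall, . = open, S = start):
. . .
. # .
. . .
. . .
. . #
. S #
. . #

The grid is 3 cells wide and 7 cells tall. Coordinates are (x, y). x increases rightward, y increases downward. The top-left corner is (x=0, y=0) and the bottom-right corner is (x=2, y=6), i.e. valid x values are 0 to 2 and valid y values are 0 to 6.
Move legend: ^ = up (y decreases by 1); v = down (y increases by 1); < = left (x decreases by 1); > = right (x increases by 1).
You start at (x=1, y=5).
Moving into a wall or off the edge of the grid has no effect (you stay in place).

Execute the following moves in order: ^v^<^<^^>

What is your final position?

Answer: Final position: (x=0, y=1)

Derivation:
Start: (x=1, y=5)
  ^ (up): (x=1, y=5) -> (x=1, y=4)
  v (down): (x=1, y=4) -> (x=1, y=5)
  ^ (up): (x=1, y=5) -> (x=1, y=4)
  < (left): (x=1, y=4) -> (x=0, y=4)
  ^ (up): (x=0, y=4) -> (x=0, y=3)
  < (left): blocked, stay at (x=0, y=3)
  ^ (up): (x=0, y=3) -> (x=0, y=2)
  ^ (up): (x=0, y=2) -> (x=0, y=1)
  > (right): blocked, stay at (x=0, y=1)
Final: (x=0, y=1)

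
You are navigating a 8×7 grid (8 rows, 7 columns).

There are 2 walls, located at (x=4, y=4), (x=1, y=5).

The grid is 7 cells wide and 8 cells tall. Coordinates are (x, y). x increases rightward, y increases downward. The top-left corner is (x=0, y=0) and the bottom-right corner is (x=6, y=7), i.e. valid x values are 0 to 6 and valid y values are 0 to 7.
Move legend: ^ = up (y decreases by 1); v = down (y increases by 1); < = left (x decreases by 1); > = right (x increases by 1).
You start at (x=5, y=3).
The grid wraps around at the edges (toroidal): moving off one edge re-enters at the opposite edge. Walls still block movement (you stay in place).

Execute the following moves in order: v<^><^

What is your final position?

Answer: Final position: (x=5, y=2)

Derivation:
Start: (x=5, y=3)
  v (down): (x=5, y=3) -> (x=5, y=4)
  < (left): blocked, stay at (x=5, y=4)
  ^ (up): (x=5, y=4) -> (x=5, y=3)
  > (right): (x=5, y=3) -> (x=6, y=3)
  < (left): (x=6, y=3) -> (x=5, y=3)
  ^ (up): (x=5, y=3) -> (x=5, y=2)
Final: (x=5, y=2)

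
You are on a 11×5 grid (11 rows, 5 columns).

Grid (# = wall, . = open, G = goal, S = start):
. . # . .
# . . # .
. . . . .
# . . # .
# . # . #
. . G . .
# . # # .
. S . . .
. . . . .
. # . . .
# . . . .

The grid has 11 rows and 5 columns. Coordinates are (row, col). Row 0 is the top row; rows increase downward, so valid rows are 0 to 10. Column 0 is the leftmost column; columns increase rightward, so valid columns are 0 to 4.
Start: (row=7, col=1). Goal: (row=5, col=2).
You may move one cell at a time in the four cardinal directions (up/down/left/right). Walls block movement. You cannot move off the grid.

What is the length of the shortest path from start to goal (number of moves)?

Answer: Shortest path length: 3

Derivation:
BFS from (row=7, col=1) until reaching (row=5, col=2):
  Distance 0: (row=7, col=1)
  Distance 1: (row=6, col=1), (row=7, col=0), (row=7, col=2), (row=8, col=1)
  Distance 2: (row=5, col=1), (row=7, col=3), (row=8, col=0), (row=8, col=2)
  Distance 3: (row=4, col=1), (row=5, col=0), (row=5, col=2), (row=7, col=4), (row=8, col=3), (row=9, col=0), (row=9, col=2)  <- goal reached here
One shortest path (3 moves): (row=7, col=1) -> (row=6, col=1) -> (row=5, col=1) -> (row=5, col=2)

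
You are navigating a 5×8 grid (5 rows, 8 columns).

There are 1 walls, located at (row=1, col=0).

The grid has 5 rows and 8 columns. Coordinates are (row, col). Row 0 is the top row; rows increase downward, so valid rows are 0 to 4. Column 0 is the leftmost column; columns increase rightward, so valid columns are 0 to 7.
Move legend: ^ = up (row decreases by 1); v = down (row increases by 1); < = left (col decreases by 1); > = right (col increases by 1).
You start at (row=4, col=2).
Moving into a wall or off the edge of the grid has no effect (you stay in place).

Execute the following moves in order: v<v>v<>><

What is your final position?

Answer: Final position: (row=4, col=2)

Derivation:
Start: (row=4, col=2)
  v (down): blocked, stay at (row=4, col=2)
  < (left): (row=4, col=2) -> (row=4, col=1)
  v (down): blocked, stay at (row=4, col=1)
  > (right): (row=4, col=1) -> (row=4, col=2)
  v (down): blocked, stay at (row=4, col=2)
  < (left): (row=4, col=2) -> (row=4, col=1)
  > (right): (row=4, col=1) -> (row=4, col=2)
  > (right): (row=4, col=2) -> (row=4, col=3)
  < (left): (row=4, col=3) -> (row=4, col=2)
Final: (row=4, col=2)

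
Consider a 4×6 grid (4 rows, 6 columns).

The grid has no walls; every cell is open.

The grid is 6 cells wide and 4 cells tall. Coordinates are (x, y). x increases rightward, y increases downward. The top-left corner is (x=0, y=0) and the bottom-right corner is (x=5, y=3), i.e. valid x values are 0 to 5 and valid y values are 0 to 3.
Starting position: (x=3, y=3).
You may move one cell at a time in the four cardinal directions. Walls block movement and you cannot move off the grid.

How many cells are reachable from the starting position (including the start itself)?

BFS flood-fill from (x=3, y=3):
  Distance 0: (x=3, y=3)
  Distance 1: (x=3, y=2), (x=2, y=3), (x=4, y=3)
  Distance 2: (x=3, y=1), (x=2, y=2), (x=4, y=2), (x=1, y=3), (x=5, y=3)
  Distance 3: (x=3, y=0), (x=2, y=1), (x=4, y=1), (x=1, y=2), (x=5, y=2), (x=0, y=3)
  Distance 4: (x=2, y=0), (x=4, y=0), (x=1, y=1), (x=5, y=1), (x=0, y=2)
  Distance 5: (x=1, y=0), (x=5, y=0), (x=0, y=1)
  Distance 6: (x=0, y=0)
Total reachable: 24 (grid has 24 open cells total)

Answer: Reachable cells: 24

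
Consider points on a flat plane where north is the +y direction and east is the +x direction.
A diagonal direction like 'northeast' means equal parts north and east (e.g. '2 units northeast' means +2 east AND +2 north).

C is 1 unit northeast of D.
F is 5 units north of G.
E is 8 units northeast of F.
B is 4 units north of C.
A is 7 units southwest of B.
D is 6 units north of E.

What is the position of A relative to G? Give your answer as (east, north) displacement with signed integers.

Place G at the origin (east=0, north=0).
  F is 5 units north of G: delta (east=+0, north=+5); F at (east=0, north=5).
  E is 8 units northeast of F: delta (east=+8, north=+8); E at (east=8, north=13).
  D is 6 units north of E: delta (east=+0, north=+6); D at (east=8, north=19).
  C is 1 unit northeast of D: delta (east=+1, north=+1); C at (east=9, north=20).
  B is 4 units north of C: delta (east=+0, north=+4); B at (east=9, north=24).
  A is 7 units southwest of B: delta (east=-7, north=-7); A at (east=2, north=17).
Therefore A relative to G: (east=2, north=17).

Answer: A is at (east=2, north=17) relative to G.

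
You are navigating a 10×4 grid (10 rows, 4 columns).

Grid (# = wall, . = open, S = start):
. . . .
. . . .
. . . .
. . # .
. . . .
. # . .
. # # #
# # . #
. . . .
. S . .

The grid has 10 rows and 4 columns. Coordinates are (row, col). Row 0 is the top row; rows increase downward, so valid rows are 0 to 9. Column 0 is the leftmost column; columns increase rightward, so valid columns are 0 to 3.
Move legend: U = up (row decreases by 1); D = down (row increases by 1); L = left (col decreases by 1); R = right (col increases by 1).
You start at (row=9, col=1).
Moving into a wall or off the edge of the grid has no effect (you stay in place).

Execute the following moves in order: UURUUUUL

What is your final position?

Answer: Final position: (row=7, col=2)

Derivation:
Start: (row=9, col=1)
  U (up): (row=9, col=1) -> (row=8, col=1)
  U (up): blocked, stay at (row=8, col=1)
  R (right): (row=8, col=1) -> (row=8, col=2)
  U (up): (row=8, col=2) -> (row=7, col=2)
  [×3]U (up): blocked, stay at (row=7, col=2)
  L (left): blocked, stay at (row=7, col=2)
Final: (row=7, col=2)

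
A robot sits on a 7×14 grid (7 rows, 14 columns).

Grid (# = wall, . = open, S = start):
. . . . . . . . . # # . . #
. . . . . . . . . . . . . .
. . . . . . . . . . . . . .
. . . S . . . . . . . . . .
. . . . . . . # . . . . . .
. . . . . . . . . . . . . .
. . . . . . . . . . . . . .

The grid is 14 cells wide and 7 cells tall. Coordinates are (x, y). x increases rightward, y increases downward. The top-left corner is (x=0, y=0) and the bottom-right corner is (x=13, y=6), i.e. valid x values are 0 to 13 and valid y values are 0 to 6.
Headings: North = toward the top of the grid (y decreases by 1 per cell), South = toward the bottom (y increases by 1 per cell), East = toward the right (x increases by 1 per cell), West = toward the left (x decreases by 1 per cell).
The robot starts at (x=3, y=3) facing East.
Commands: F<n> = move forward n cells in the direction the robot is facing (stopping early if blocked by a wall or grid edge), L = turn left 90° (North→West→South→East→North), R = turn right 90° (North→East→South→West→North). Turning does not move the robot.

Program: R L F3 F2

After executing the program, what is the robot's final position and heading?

Answer: Final position: (x=8, y=3), facing East

Derivation:
Start: (x=3, y=3), facing East
  R: turn right, now facing South
  L: turn left, now facing East
  F3: move forward 3, now at (x=6, y=3)
  F2: move forward 2, now at (x=8, y=3)
Final: (x=8, y=3), facing East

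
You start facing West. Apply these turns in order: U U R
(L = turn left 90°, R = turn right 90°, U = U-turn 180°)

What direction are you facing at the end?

Answer: Final heading: North

Derivation:
Start: West
  U (U-turn (180°)) -> East
  U (U-turn (180°)) -> West
  R (right (90° clockwise)) -> North
Final: North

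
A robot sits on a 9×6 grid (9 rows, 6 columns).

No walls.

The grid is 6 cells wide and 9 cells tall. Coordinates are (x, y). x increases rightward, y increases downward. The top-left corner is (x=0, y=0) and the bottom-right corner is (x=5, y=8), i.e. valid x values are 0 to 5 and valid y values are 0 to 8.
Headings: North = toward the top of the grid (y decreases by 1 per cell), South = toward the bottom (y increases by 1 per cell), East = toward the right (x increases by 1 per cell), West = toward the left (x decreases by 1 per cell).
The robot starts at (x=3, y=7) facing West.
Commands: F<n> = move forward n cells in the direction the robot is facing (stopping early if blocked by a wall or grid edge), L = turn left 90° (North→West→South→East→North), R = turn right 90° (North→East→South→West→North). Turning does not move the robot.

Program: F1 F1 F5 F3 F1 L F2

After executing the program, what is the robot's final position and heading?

Start: (x=3, y=7), facing West
  F1: move forward 1, now at (x=2, y=7)
  F1: move forward 1, now at (x=1, y=7)
  F5: move forward 1/5 (blocked), now at (x=0, y=7)
  F3: move forward 0/3 (blocked), now at (x=0, y=7)
  F1: move forward 0/1 (blocked), now at (x=0, y=7)
  L: turn left, now facing South
  F2: move forward 1/2 (blocked), now at (x=0, y=8)
Final: (x=0, y=8), facing South

Answer: Final position: (x=0, y=8), facing South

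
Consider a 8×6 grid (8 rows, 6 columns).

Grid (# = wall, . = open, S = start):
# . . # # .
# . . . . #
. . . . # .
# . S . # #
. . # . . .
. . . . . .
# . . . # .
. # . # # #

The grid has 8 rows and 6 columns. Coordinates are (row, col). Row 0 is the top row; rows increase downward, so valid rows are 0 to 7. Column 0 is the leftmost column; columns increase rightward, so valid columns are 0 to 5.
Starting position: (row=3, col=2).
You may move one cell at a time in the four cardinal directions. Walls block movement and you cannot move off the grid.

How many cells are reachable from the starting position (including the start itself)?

Answer: Reachable cells: 29

Derivation:
BFS flood-fill from (row=3, col=2):
  Distance 0: (row=3, col=2)
  Distance 1: (row=2, col=2), (row=3, col=1), (row=3, col=3)
  Distance 2: (row=1, col=2), (row=2, col=1), (row=2, col=3), (row=4, col=1), (row=4, col=3)
  Distance 3: (row=0, col=2), (row=1, col=1), (row=1, col=3), (row=2, col=0), (row=4, col=0), (row=4, col=4), (row=5, col=1), (row=5, col=3)
  Distance 4: (row=0, col=1), (row=1, col=4), (row=4, col=5), (row=5, col=0), (row=5, col=2), (row=5, col=4), (row=6, col=1), (row=6, col=3)
  Distance 5: (row=5, col=5), (row=6, col=2)
  Distance 6: (row=6, col=5), (row=7, col=2)
Total reachable: 29 (grid has 32 open cells total)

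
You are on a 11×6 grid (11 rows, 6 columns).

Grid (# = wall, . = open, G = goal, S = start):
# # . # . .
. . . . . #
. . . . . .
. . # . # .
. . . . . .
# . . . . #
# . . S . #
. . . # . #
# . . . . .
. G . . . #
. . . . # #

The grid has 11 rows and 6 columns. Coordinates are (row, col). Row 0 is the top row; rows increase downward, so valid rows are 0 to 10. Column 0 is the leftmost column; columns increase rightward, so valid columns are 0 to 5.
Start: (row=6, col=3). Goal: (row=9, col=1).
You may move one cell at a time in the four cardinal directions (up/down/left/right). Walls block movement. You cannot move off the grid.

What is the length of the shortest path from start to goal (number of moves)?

Answer: Shortest path length: 5

Derivation:
BFS from (row=6, col=3) until reaching (row=9, col=1):
  Distance 0: (row=6, col=3)
  Distance 1: (row=5, col=3), (row=6, col=2), (row=6, col=4)
  Distance 2: (row=4, col=3), (row=5, col=2), (row=5, col=4), (row=6, col=1), (row=7, col=2), (row=7, col=4)
  Distance 3: (row=3, col=3), (row=4, col=2), (row=4, col=4), (row=5, col=1), (row=7, col=1), (row=8, col=2), (row=8, col=4)
  Distance 4: (row=2, col=3), (row=4, col=1), (row=4, col=5), (row=7, col=0), (row=8, col=1), (row=8, col=3), (row=8, col=5), (row=9, col=2), (row=9, col=4)
  Distance 5: (row=1, col=3), (row=2, col=2), (row=2, col=4), (row=3, col=1), (row=3, col=5), (row=4, col=0), (row=9, col=1), (row=9, col=3), (row=10, col=2)  <- goal reached here
One shortest path (5 moves): (row=6, col=3) -> (row=6, col=2) -> (row=6, col=1) -> (row=7, col=1) -> (row=8, col=1) -> (row=9, col=1)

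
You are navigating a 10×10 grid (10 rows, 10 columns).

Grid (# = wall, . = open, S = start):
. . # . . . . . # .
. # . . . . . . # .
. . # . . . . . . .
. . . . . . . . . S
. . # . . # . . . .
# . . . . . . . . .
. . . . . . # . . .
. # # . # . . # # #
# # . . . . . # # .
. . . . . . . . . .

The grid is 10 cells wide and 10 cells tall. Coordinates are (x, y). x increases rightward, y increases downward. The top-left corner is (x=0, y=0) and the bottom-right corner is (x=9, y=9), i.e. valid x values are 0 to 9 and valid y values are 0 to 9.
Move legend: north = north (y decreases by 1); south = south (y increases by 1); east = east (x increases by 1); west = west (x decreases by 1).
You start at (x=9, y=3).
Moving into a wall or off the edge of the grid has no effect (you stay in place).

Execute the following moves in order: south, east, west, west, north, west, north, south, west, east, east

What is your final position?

Start: (x=9, y=3)
  south (south): (x=9, y=3) -> (x=9, y=4)
  east (east): blocked, stay at (x=9, y=4)
  west (west): (x=9, y=4) -> (x=8, y=4)
  west (west): (x=8, y=4) -> (x=7, y=4)
  north (north): (x=7, y=4) -> (x=7, y=3)
  west (west): (x=7, y=3) -> (x=6, y=3)
  north (north): (x=6, y=3) -> (x=6, y=2)
  south (south): (x=6, y=2) -> (x=6, y=3)
  west (west): (x=6, y=3) -> (x=5, y=3)
  east (east): (x=5, y=3) -> (x=6, y=3)
  east (east): (x=6, y=3) -> (x=7, y=3)
Final: (x=7, y=3)

Answer: Final position: (x=7, y=3)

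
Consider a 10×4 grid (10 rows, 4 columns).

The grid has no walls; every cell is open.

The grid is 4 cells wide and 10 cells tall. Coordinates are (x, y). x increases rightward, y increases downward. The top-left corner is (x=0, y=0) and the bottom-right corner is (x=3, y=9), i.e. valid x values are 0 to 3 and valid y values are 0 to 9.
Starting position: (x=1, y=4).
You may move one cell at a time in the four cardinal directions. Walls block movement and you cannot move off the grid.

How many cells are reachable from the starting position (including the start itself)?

Answer: Reachable cells: 40

Derivation:
BFS flood-fill from (x=1, y=4):
  Distance 0: (x=1, y=4)
  Distance 1: (x=1, y=3), (x=0, y=4), (x=2, y=4), (x=1, y=5)
  Distance 2: (x=1, y=2), (x=0, y=3), (x=2, y=3), (x=3, y=4), (x=0, y=5), (x=2, y=5), (x=1, y=6)
  Distance 3: (x=1, y=1), (x=0, y=2), (x=2, y=2), (x=3, y=3), (x=3, y=5), (x=0, y=6), (x=2, y=6), (x=1, y=7)
  Distance 4: (x=1, y=0), (x=0, y=1), (x=2, y=1), (x=3, y=2), (x=3, y=6), (x=0, y=7), (x=2, y=7), (x=1, y=8)
  Distance 5: (x=0, y=0), (x=2, y=0), (x=3, y=1), (x=3, y=7), (x=0, y=8), (x=2, y=8), (x=1, y=9)
  Distance 6: (x=3, y=0), (x=3, y=8), (x=0, y=9), (x=2, y=9)
  Distance 7: (x=3, y=9)
Total reachable: 40 (grid has 40 open cells total)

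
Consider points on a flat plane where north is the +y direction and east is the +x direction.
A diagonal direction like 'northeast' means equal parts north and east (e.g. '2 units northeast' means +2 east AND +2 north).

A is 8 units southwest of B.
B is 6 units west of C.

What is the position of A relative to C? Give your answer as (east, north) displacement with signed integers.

Answer: A is at (east=-14, north=-8) relative to C.

Derivation:
Place C at the origin (east=0, north=0).
  B is 6 units west of C: delta (east=-6, north=+0); B at (east=-6, north=0).
  A is 8 units southwest of B: delta (east=-8, north=-8); A at (east=-14, north=-8).
Therefore A relative to C: (east=-14, north=-8).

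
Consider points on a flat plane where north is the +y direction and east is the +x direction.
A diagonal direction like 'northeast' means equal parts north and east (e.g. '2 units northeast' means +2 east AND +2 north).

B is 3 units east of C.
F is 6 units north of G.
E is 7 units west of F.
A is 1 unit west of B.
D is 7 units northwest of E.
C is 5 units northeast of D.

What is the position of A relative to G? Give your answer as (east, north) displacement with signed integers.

Answer: A is at (east=-7, north=18) relative to G.

Derivation:
Place G at the origin (east=0, north=0).
  F is 6 units north of G: delta (east=+0, north=+6); F at (east=0, north=6).
  E is 7 units west of F: delta (east=-7, north=+0); E at (east=-7, north=6).
  D is 7 units northwest of E: delta (east=-7, north=+7); D at (east=-14, north=13).
  C is 5 units northeast of D: delta (east=+5, north=+5); C at (east=-9, north=18).
  B is 3 units east of C: delta (east=+3, north=+0); B at (east=-6, north=18).
  A is 1 unit west of B: delta (east=-1, north=+0); A at (east=-7, north=18).
Therefore A relative to G: (east=-7, north=18).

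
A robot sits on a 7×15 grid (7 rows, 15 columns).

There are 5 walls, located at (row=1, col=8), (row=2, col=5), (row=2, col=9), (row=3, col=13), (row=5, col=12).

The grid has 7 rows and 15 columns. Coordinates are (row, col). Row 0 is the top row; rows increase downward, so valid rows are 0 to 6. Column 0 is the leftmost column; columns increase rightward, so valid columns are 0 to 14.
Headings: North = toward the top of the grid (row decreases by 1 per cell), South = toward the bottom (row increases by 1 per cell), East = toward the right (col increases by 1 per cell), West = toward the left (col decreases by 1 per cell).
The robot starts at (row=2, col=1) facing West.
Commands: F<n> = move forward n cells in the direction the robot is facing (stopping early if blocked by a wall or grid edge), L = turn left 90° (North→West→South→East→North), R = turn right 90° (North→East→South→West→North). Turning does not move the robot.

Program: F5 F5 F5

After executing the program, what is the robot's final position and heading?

Start: (row=2, col=1), facing West
  F5: move forward 1/5 (blocked), now at (row=2, col=0)
  F5: move forward 0/5 (blocked), now at (row=2, col=0)
  F5: move forward 0/5 (blocked), now at (row=2, col=0)
Final: (row=2, col=0), facing West

Answer: Final position: (row=2, col=0), facing West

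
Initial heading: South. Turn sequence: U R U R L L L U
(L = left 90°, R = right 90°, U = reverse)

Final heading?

Start: South
  U (U-turn (180°)) -> North
  R (right (90° clockwise)) -> East
  U (U-turn (180°)) -> West
  R (right (90° clockwise)) -> North
  L (left (90° counter-clockwise)) -> West
  L (left (90° counter-clockwise)) -> South
  L (left (90° counter-clockwise)) -> East
  U (U-turn (180°)) -> West
Final: West

Answer: Final heading: West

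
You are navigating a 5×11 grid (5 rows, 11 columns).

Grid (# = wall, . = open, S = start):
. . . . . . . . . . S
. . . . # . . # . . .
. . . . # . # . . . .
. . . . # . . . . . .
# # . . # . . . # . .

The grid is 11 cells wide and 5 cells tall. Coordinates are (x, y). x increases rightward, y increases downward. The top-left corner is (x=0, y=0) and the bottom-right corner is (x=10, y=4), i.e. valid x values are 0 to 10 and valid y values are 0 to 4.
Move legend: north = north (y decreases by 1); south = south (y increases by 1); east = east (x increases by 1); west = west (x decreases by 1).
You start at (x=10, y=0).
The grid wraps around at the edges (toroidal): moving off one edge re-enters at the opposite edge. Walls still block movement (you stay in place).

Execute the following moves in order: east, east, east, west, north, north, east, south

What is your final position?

Start: (x=10, y=0)
  east (east): (x=10, y=0) -> (x=0, y=0)
  east (east): (x=0, y=0) -> (x=1, y=0)
  east (east): (x=1, y=0) -> (x=2, y=0)
  west (west): (x=2, y=0) -> (x=1, y=0)
  north (north): blocked, stay at (x=1, y=0)
  north (north): blocked, stay at (x=1, y=0)
  east (east): (x=1, y=0) -> (x=2, y=0)
  south (south): (x=2, y=0) -> (x=2, y=1)
Final: (x=2, y=1)

Answer: Final position: (x=2, y=1)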